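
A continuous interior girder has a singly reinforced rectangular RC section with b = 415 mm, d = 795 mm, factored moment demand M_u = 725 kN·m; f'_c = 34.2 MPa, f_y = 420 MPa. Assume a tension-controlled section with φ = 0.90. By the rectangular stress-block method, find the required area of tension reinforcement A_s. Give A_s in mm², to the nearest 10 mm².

M_n = M_u/φ = 725/0.90 = 805.556 kN·m.
With M_n = 0.85 f'_c a b (d − a/2), solve the quadratic for a:
a = d − √(d² − 2M_n/(0.85 f'_c b)) = 795 − √(795² − 2 × 805.556×10⁶/(0.85 × 34.2 × 415)) = 88.97 mm.
A_s = 0.85 f'_c a b / f_y = 0.85 × 34.2 × 88.97 × 415 / 420 = 2555.6 mm².

A_s ≈ 2560 mm²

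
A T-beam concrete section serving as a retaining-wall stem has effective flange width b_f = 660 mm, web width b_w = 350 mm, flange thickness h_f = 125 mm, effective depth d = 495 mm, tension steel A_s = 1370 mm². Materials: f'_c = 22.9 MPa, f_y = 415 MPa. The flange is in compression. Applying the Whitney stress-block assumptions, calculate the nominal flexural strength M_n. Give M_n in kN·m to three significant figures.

Tension: T = A_s f_y = 1370 × 415 = 568550 N.
Try a within the flange: a = T/(0.85 f'_c b_f) = 568550/(0.85 × 22.9 × 660) = 44.26 mm.
Since a = 44.26 ≤ h_f = 125 mm, the stress block lies entirely in the flange; analyse as a rectangular beam of width b_f.
M_n = T(d − a/2) = 568550 × (495 − 22.13) = 268.85 × 10⁶ N·mm.
M_n = 268.85 kN·m.

M_n ≈ 269 kN·m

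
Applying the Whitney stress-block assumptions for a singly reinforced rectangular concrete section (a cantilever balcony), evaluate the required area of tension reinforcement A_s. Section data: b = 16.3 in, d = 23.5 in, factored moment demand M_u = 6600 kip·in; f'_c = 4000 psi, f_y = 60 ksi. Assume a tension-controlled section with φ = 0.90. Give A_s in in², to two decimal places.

M_n = M_u/φ = 6600/0.90 = 7333.33 kip·in.
From M_n = 0.85 f'_c a b (d − a/2):
a = d − √(d² − 2M_n/(0.85 f'_c b)) = 23.5 − √(23.5² − 2 × 7333.33/(0.85 × 4 × 16.3)) = 6.541 in.
A_s = 0.85 f'_c a b / f_y = 0.85 × 4 × 6.541 × 16.3 / 60 = 6.042 in².

A_s ≈ 6.04 in²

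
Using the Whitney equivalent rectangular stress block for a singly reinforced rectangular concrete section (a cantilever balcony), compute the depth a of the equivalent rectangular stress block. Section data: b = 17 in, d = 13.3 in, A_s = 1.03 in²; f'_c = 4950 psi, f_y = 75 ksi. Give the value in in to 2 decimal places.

a ≈ 1.08 in

T = A_s f_y = 1.03 × 75 = 77.25 kips.
a = T/(0.85 f'_c b) = 77.25/(0.85 × 4.95 × 17) = 1.08 in.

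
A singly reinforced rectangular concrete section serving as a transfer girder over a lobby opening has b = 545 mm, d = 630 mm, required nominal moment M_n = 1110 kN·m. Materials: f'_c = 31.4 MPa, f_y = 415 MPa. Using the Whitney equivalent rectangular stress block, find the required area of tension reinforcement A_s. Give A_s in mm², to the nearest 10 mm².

A_s ≈ 4760 mm²

With M_n = 0.85 f'_c a b (d − a/2), solve the quadratic for a:
a = d − √(d² − 2M_n/(0.85 f'_c b)) = 630 − √(630² − 2 × 1110×10⁶/(0.85 × 31.4 × 545)) = 135.75 mm.
A_s = 0.85 f'_c a b / f_y = 0.85 × 31.4 × 135.75 × 545 / 415 = 4758.1 mm².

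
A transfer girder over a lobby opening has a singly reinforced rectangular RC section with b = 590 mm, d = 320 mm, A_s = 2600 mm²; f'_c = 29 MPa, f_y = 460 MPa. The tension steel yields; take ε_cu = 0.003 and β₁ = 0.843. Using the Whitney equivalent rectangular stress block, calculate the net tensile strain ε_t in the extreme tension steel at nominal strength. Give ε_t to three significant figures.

ε_t ≈ 0.00684

a = A_s f_y/(0.85 f'_c b) = 82.24 mm.
β₁ = 0.843, so c = a/β₁ = 82.24/0.843 = 97.56 mm.
From the linear strain diagram with ε_cu = 0.003: ε_t = 0.003 (d − c)/c = 0.003 × (320 − 97.56)/97.56 = 0.00684.
Since ε_t ≥ 0.005, the section is tension-controlled.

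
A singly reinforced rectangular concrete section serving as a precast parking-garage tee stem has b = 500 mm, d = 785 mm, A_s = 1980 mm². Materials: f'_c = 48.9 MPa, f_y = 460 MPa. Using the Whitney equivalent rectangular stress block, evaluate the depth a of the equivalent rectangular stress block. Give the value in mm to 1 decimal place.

a ≈ 43.8 mm

T = A_s f_y = 1980 × 460 = 910800 N = 910.8 kN.
Setting C = 0.85 f'_c a b equal to T: a = 910800/(0.85 × 48.9 × 500) = 43.8 mm.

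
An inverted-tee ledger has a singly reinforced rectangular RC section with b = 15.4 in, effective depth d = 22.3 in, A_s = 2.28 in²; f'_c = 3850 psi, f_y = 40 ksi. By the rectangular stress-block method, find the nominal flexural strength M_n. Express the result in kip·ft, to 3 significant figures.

T = A_s f_y = 2.28 × 40 = 91.2 kips.
a = T/(0.85 f'_c b) = 91.2/(0.85 × 3.85 × 15.4) = 1.810 in.
M_n = T(d − a/2) = 91.2 × (22.3 − 0.905) = 1951.2 kip·in = 1951.2/12 = 162.60 kip·ft.

M_n ≈ 163 kip·ft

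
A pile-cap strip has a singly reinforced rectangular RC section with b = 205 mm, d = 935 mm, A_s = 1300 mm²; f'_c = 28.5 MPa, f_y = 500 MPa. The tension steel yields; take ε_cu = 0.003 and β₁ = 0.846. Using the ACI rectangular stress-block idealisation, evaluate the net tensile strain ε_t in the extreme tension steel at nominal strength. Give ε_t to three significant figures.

ε_t ≈ 0.0151

a = A_s f_y/(0.85 f'_c b) = 130.89 mm.
β₁ = 0.846, so c = a/β₁ = 130.89/0.846 = 154.72 mm.
From the linear strain diagram with ε_cu = 0.003: ε_t = 0.003 (d − c)/c = 0.003 × (935 − 154.72)/154.72 = 0.0151.
Since ε_t ≥ 0.005, the section is tension-controlled.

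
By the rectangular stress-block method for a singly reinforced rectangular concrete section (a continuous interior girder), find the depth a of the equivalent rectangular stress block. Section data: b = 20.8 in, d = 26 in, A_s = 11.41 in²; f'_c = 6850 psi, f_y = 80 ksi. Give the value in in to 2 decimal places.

a ≈ 7.54 in

T = A_s f_y = 11.41 × 80 = 912.8 kips.
a = T/(0.85 f'_c b) = 912.8/(0.85 × 6.85 × 20.8) = 7.54 in.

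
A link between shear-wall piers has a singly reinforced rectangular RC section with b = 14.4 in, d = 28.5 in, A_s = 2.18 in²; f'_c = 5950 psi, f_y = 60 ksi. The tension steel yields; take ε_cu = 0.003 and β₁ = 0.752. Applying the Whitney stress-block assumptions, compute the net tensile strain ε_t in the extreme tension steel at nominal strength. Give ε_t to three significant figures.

a = A_s f_y/(0.85 f'_c b) = 1.796 in.
β₁ = 0.752, so c = a/β₁ = 1.796/0.752 = 2.388 in.
From the linear strain diagram with ε_cu = 0.003: ε_t = 0.003 (d − c)/c = 0.003 × (28.5 − 2.388)/2.388 = 0.0328.
Since ε_t ≥ 0.005, the section is tension-controlled.

ε_t ≈ 0.0328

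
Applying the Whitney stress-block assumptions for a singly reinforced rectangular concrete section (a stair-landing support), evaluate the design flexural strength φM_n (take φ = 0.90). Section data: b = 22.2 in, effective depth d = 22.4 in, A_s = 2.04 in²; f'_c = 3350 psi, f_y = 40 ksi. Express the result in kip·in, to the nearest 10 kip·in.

φM_n ≈ 1600 kip·in

T = A_s f_y = 2.04 × 40 = 81.6 kips.
a = T/(0.85 f'_c b) = 81.6/(0.85 × 3.35 × 22.2) = 1.291 in.
M_n = T(d − a/2) = 81.6 × (22.4 − 0.6455) = 1775.2 kip·in.
φM_n = 0.90 × 1775.2 = 1597.7 kip·in.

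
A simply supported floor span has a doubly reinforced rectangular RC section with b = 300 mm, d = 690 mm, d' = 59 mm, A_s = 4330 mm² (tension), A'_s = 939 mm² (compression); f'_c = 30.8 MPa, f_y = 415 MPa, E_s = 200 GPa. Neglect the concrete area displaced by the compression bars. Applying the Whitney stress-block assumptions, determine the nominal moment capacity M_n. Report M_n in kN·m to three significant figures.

Assume both tension and compression steel yield.
Net tension couple steel: A_s − A'_s = 3391 mm².
a = (A_s − A'_s) f_y / (0.85 f'_c b) = 1407265/(0.85 × 30.8 × 300) = 179.18 mm.
c = a/β₁ = 179.18/0.83 = 215.88 mm; ε'_s = 0.003(c − d')/c = 0.0022 ≥ f_y/E_s = 0.0021, so compression steel does yield.
M_n = (A_s − A'_s) f_y (d − a/2) + A'_s f_y (d − d') = [1407265 × (690 − 89.59) + 389685 × (690 − 59)] × 10⁻⁶ = 844.94 + 245.89 = 1090.83 kN·m.

M_n ≈ 1090 kN·m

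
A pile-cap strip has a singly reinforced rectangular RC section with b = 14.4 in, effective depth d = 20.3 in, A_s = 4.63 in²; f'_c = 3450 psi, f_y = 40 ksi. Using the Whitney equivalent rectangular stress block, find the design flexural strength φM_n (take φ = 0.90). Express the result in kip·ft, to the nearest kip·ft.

φM_n ≈ 252 kip·ft

T = A_s f_y = 4.63 × 40 = 185.2 kips.
a = T/(0.85 f'_c b) = 185.2/(0.85 × 3.45 × 14.4) = 4.386 in.
M_n = T(d − a/2) = 185.2 × (20.3 − 2.193) = 3353.4 kip·in = 3353.4/12 = 279.45 kip·ft.
φM_n = 0.90 × 279.45 = 251.51 kip·ft.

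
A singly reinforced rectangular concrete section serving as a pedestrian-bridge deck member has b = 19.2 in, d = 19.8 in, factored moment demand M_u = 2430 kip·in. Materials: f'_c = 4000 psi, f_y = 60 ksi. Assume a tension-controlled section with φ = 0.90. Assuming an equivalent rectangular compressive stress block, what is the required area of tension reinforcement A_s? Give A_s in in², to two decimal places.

A_s ≈ 2.41 in²

M_n = M_u/φ = 2430/0.90 = 2700 kip·in.
From M_n = 0.85 f'_c a b (d − a/2):
a = d − √(d² − 2M_n/(0.85 f'_c b)) = 19.8 − √(19.8² − 2 × 2700/(0.85 × 4 × 19.2)) = 2.213 in.
A_s = 0.85 f'_c a b / f_y = 0.85 × 4 × 2.213 × 19.2 / 60 = 2.408 in².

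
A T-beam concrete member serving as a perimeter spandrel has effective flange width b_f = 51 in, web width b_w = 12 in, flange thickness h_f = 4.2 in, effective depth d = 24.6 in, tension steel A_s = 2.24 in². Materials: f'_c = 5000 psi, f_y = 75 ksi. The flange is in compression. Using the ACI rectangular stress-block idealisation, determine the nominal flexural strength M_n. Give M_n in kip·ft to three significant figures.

Tension: T = A_s f_y = 2.24 × 75 = 168 kips.
Try a within the flange: a = T/(0.85 f'_c b_f) = 168/(0.85 × 5 × 51) = 0.775 in.
Since a = 0.775 ≤ h_f = 4.2 in, the stress block lies entirely in the flange; analyse as a rectangular beam of width b_f.
M_n = T(d − a/2) = 168 × (24.6 − 0.3875) = 4067.7 kip·in.
M_n = 4067.7/12 = 338.98 kip·ft.

M_n ≈ 339 kip·ft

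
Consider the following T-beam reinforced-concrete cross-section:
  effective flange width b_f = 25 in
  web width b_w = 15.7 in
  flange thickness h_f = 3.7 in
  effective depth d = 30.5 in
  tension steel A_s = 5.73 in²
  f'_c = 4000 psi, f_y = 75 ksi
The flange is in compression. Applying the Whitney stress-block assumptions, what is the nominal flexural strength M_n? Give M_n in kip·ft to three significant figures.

M_n ≈ 998 kip·ft

Tension: T = A_s f_y = 5.73 × 75 = 429.75 kips.
Try a within the flange: a = T/(0.85 f'_c b_f) = 429.75/(0.85 × 4 × 25) = 5.056 in.
a = 5.056 > h_f = 3.7 in: the block extends into the web. Split into flange-overhang and web parts.
C_f = 0.85 f'_c (b_f − b_w) h_f = 0.85 × 4 × (25 − 15.7) × 3.7 = 117.0 kips.
Remaining web compression depth: a_w = (T − C_f)/(0.85 f'_c b_w) = (429.75 − 117.0)/(0.85 × 4 × 15.7) = 5.859 in.
M_n = C_f(d − h_f/2) + (T − C_f)(d − a_w/2) = 117.0 × (30.5 − 1.85) + 312.75 × (30.5 − 2.9295) = 3352.1 + 8622.7 = 11974.8 kip·in.
M_n = 11974.8/12 = 997.90 kip·ft.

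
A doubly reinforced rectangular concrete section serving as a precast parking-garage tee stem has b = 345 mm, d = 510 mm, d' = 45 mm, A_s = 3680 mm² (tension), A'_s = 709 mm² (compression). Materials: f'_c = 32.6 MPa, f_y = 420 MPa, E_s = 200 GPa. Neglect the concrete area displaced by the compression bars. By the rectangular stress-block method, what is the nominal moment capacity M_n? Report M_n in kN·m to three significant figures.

M_n ≈ 693 kN·m

Assume both tension and compression steel yield.
Net tension couple steel: A_s − A'_s = 2971 mm².
a = (A_s − A'_s) f_y / (0.85 f'_c b) = 1247820/(0.85 × 32.6 × 345) = 130.53 mm.
c = a/β₁ = 130.53/0.817 = 159.77 mm; ε'_s = 0.003(c − d')/c = 0.0022 ≥ f_y/E_s = 0.0021, so compression steel does yield.
M_n = (A_s − A'_s) f_y (d − a/2) + A'_s f_y (d − d') = [1247820 × (510 − 65.265) + 297780 × (510 − 45)] × 10⁻⁶ = 554.95 + 138.47 = 693.42 kN·m.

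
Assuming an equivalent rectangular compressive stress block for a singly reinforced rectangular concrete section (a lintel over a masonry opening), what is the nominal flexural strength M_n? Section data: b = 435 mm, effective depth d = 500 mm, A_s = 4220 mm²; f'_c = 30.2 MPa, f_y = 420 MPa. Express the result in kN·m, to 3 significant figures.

M_n ≈ 746 kN·m

T = A_s f_y = 4220 × 420 = 1772400 N = 1772.4 kN.
From C = T: a = T/(0.85 f'_c b) = 1772400/(0.85 × 30.2 × 435) = 158.73 mm.
M_n = T(d − a/2) = 1772.4 kN × (500 − 79.365) mm = 745.53 kN·m.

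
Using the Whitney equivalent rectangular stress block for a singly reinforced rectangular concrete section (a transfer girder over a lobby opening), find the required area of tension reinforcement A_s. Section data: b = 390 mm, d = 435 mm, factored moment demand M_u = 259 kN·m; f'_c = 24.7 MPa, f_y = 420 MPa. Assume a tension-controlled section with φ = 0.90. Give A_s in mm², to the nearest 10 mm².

A_s ≈ 1760 mm²

M_n = M_u/φ = 259/0.90 = 287.778 kN·m.
With M_n = 0.85 f'_c a b (d − a/2), solve the quadratic for a:
a = d − √(d² − 2M_n/(0.85 f'_c b)) = 435 − √(435² − 2 × 287.778×10⁶/(0.85 × 24.7 × 390)) = 90.13 mm.
A_s = 0.85 f'_c a b / f_y = 0.85 × 24.7 × 90.13 × 390 / 420 = 1757.1 mm².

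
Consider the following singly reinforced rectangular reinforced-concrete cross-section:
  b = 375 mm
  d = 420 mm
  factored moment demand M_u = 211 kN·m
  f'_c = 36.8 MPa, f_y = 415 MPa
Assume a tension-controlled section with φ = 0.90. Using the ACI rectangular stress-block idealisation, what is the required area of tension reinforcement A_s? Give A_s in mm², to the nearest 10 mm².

M_n = M_u/φ = 211/0.90 = 234.444 kN·m.
With M_n = 0.85 f'_c a b (d − a/2), solve the quadratic for a:
a = d − √(d² − 2M_n/(0.85 f'_c b)) = 420 − √(420² − 2 × 234.444×10⁶/(0.85 × 36.8 × 375)) = 50.64 mm.
A_s = 0.85 f'_c a b / f_y = 0.85 × 36.8 × 50.64 × 375 / 415 = 1431.3 mm².

A_s ≈ 1430 mm²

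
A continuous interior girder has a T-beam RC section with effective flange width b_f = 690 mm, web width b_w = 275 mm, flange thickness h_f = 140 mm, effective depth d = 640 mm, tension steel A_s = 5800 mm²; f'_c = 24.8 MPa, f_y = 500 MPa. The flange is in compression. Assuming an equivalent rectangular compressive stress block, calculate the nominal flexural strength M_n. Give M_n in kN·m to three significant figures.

Tension: T = A_s f_y = 5800 × 500 = 2900000 N.
Try a within the flange: a = T/(0.85 f'_c b_f) = 2900000/(0.85 × 24.8 × 690) = 199.38 mm.
a = 199.38 > h_f = 140 mm: the block extends into the web. Split into flange-overhang and web parts.
C_f = 0.85 f'_c (b_f − b_w) h_f = 0.85 × 24.8 × (690 − 275) × 140 = 1224748 N.
Remaining web compression depth: a_w = (T − C_f)/(0.85 f'_c b_w) = (2900000 − 1224748)/(0.85 × 24.8 × 275) = 288.99 mm.
M_n = C_f(d − h_f/2) + (T − C_f)(d − a_w/2) = 1224748 × (640 − 70) + 1675252 × (640 − 144.495) = 698.11 + 830.10 = 1528.21 × 10⁶ N·mm.
M_n = 1528.21 kN·m.

M_n ≈ 1530 kN·m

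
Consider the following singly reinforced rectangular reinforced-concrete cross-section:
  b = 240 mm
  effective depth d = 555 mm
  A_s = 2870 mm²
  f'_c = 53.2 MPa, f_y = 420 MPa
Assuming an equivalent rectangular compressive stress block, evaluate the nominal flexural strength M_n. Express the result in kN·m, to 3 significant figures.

M_n ≈ 602 kN·m

T = A_s f_y = 2870 × 420 = 1205400 N = 1205.4 kN.
From C = T: a = T/(0.85 f'_c b) = 1205400/(0.85 × 53.2 × 240) = 111.07 mm.
M_n = T(d − a/2) = 1205.4 kN × (555 − 55.535) mm = 602.06 kN·m.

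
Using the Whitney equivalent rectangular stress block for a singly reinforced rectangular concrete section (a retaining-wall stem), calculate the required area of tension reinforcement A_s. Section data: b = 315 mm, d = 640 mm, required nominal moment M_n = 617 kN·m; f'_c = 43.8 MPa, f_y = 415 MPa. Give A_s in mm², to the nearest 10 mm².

With M_n = 0.85 f'_c a b (d − a/2), solve the quadratic for a:
a = d − √(d² − 2M_n/(0.85 f'_c b)) = 640 − √(640² − 2 × 617×10⁶/(0.85 × 43.8 × 315)) = 88.30 mm.
A_s = 0.85 f'_c a b / f_y = 0.85 × 43.8 × 88.30 × 315 / 415 = 2495.3 mm².

A_s ≈ 2500 mm²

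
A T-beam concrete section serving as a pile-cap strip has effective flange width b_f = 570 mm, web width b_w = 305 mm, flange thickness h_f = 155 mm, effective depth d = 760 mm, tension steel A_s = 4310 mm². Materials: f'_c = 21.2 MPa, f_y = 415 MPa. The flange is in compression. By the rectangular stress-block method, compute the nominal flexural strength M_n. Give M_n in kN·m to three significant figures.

M_n ≈ 1200 kN·m

Tension: T = A_s f_y = 4310 × 415 = 1788650 N.
Try a within the flange: a = T/(0.85 f'_c b_f) = 1788650/(0.85 × 21.2 × 570) = 174.14 mm.
a = 174.14 > h_f = 155 mm: the block extends into the web. Split into flange-overhang and web parts.
C_f = 0.85 f'_c (b_f − b_w) h_f = 0.85 × 21.2 × (570 − 305) × 155 = 740172 N.
Remaining web compression depth: a_w = (T − C_f)/(0.85 f'_c b_w) = (1788650 − 740172)/(0.85 × 21.2 × 305) = 190.77 mm.
M_n = C_f(d − h_f/2) + (T − C_f)(d − a_w/2) = 740172 × (760 − 77.5) + 1048478 × (760 − 95.385) = 505.17 + 696.83 = 1202.00 × 10⁶ N·mm.
M_n = 1202.00 kN·m.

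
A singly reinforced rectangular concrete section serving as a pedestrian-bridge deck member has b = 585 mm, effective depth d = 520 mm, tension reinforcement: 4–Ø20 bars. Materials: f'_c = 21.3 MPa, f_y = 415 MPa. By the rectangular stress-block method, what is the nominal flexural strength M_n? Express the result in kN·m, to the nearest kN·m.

M_n ≈ 258 kN·m

A_s = 4 × 314 = 1256 mm².
T = A_s f_y = 1256 × 415 = 521240 N = 521.24 kN.
From C = T: a = T/(0.85 f'_c b) = 521240/(0.85 × 21.3 × 585) = 49.21 mm.
M_n = T(d − a/2) = 521.24 kN × (520 − 24.605) mm = 258.22 kN·m.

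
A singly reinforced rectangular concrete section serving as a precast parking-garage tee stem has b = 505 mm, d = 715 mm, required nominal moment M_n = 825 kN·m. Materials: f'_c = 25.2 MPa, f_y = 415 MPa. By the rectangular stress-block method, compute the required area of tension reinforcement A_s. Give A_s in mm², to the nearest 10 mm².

With M_n = 0.85 f'_c a b (d − a/2), solve the quadratic for a:
a = d − √(d² − 2M_n/(0.85 f'_c b)) = 715 − √(715² − 2 × 825×10⁶/(0.85 × 25.2 × 505)) = 116.09 mm.
A_s = 0.85 f'_c a b / f_y = 0.85 × 25.2 × 116.09 × 505 / 415 = 3025.9 mm².

A_s ≈ 3030 mm²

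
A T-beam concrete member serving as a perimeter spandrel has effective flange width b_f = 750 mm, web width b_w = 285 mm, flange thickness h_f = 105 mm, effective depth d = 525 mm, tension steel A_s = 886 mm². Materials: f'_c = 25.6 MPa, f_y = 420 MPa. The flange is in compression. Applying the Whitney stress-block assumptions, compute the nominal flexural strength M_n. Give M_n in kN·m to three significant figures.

Tension: T = A_s f_y = 886 × 420 = 372120 N.
Try a within the flange: a = T/(0.85 f'_c b_f) = 372120/(0.85 × 25.6 × 750) = 22.80 mm.
Since a = 22.80 ≤ h_f = 105 mm, the stress block lies entirely in the flange; analyse as a rectangular beam of width b_f.
M_n = T(d − a/2) = 372120 × (525 − 11.4) = 191.12 × 10⁶ N·mm.
M_n = 191.12 kN·m.

M_n ≈ 191 kN·m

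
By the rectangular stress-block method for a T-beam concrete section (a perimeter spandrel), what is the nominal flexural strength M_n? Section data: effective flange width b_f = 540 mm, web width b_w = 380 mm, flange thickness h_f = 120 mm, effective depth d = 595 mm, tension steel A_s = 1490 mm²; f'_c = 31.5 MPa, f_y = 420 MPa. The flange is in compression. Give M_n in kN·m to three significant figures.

Tension: T = A_s f_y = 1490 × 420 = 625800 N.
Try a within the flange: a = T/(0.85 f'_c b_f) = 625800/(0.85 × 31.5 × 540) = 43.28 mm.
Since a = 43.28 ≤ h_f = 120 mm, the stress block lies entirely in the flange; analyse as a rectangular beam of width b_f.
M_n = T(d − a/2) = 625800 × (595 − 21.64) = 358.81 × 10⁶ N·mm.
M_n = 358.81 kN·m.

M_n ≈ 359 kN·m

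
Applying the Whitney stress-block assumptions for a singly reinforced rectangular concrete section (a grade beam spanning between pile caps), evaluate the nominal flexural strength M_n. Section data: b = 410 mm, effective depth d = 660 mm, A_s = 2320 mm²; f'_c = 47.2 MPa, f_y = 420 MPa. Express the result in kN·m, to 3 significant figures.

M_n ≈ 614 kN·m

T = A_s f_y = 2320 × 420 = 974400 N = 974.4 kN.
From C = T: a = T/(0.85 f'_c b) = 974400/(0.85 × 47.2 × 410) = 59.24 mm.
M_n = T(d − a/2) = 974.4 kN × (660 − 29.62) mm = 614.24 kN·m.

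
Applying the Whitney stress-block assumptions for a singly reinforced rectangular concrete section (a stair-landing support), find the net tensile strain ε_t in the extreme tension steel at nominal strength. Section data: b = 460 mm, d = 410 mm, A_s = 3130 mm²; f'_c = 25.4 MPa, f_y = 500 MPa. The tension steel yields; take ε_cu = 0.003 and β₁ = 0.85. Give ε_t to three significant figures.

a = A_s f_y/(0.85 f'_c b) = 157.58 mm.
β₁ = 0.85, so c = a/β₁ = 157.58/0.85 = 185.39 mm.
From the linear strain diagram with ε_cu = 0.003: ε_t = 0.003 (d − c)/c = 0.003 × (410 − 185.39)/185.39 = 0.00363.
ε_t < 0.004 — the section is over-reinforced for flexure under ACI limits.

ε_t ≈ 0.00363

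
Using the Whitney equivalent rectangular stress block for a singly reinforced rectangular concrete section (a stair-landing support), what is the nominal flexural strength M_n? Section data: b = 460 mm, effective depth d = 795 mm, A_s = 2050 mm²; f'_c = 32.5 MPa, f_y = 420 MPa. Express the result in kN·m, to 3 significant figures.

T = A_s f_y = 2050 × 420 = 861000 N = 861 kN.
From C = T: a = T/(0.85 f'_c b) = 861000/(0.85 × 32.5 × 460) = 67.76 mm.
M_n = T(d − a/2) = 861 kN × (795 − 33.88) mm = 655.32 kN·m.

M_n ≈ 655 kN·m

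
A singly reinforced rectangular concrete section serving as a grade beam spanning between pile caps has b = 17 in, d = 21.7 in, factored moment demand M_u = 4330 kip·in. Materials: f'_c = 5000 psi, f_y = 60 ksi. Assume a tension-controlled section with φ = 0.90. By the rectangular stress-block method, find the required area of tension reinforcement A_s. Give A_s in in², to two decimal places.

A_s ≈ 4.00 in²

M_n = M_u/φ = 4330/0.90 = 4811.11 kip·in.
From M_n = 0.85 f'_c a b (d − a/2):
a = d − √(d² − 2M_n/(0.85 f'_c b)) = 21.7 − √(21.7² − 2 × 4811.11/(0.85 × 5 × 17)) = 3.323 in.
A_s = 0.85 f'_c a b / f_y = 0.85 × 5 × 3.323 × 17 / 60 = 4.001 in².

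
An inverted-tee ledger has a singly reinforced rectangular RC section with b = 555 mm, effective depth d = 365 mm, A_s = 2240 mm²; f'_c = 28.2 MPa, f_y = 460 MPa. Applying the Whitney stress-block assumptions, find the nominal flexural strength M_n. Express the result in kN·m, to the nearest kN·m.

M_n ≈ 336 kN·m

T = A_s f_y = 2240 × 460 = 1030400 N = 1030.4 kN.
From C = T: a = T/(0.85 f'_c b) = 1030400/(0.85 × 28.2 × 555) = 77.45 mm.
M_n = T(d − a/2) = 1030.4 kN × (365 − 38.725) mm = 336.19 kN·m.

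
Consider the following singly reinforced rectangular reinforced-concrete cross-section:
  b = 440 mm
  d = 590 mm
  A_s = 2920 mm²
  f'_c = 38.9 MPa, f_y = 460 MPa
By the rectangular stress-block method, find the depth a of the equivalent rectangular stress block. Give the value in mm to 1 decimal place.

a ≈ 92.3 mm

T = A_s f_y = 2920 × 460 = 1343200 N = 1343.2 kN.
Setting C = 0.85 f'_c a b equal to T: a = 1343200/(0.85 × 38.9 × 440) = 92.3 mm.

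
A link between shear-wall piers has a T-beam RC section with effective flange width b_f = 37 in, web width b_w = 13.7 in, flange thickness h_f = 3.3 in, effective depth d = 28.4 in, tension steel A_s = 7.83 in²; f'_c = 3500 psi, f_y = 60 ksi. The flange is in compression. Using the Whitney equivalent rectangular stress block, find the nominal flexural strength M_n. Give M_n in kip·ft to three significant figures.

M_n ≈ 1020 kip·ft

Tension: T = A_s f_y = 7.83 × 60 = 469.8 kips.
Try a within the flange: a = T/(0.85 f'_c b_f) = 469.8/(0.85 × 3.5 × 37) = 4.268 in.
a = 4.268 > h_f = 3.3 in: the block extends into the web. Split into flange-overhang and web parts.
C_f = 0.85 f'_c (b_f − b_w) h_f = 0.85 × 3.5 × (37 − 13.7) × 3.3 = 228.7 kips.
Remaining web compression depth: a_w = (T − C_f)/(0.85 f'_c b_w) = (469.8 − 228.7)/(0.85 × 3.5 × 13.7) = 5.915 in.
M_n = C_f(d − h_f/2) + (T − C_f)(d − a_w/2) = 228.7 × (28.4 − 1.65) + 241.1 × (28.4 − 2.9575) = 6117.7 + 6134.2 = 12251.9 kip·in.
M_n = 12251.9/12 = 1020.99 kip·ft.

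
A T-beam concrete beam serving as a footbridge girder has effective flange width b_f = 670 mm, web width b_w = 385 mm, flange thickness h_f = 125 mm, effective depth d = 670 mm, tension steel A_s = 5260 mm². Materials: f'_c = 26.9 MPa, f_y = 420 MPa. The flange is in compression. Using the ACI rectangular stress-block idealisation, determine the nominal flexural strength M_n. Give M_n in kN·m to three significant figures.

M_n ≈ 1320 kN·m

Tension: T = A_s f_y = 5260 × 420 = 2209200 N.
Try a within the flange: a = T/(0.85 f'_c b_f) = 2209200/(0.85 × 26.9 × 670) = 144.21 mm.
a = 144.21 > h_f = 125 mm: the block extends into the web. Split into flange-overhang and web parts.
C_f = 0.85 f'_c (b_f − b_w) h_f = 0.85 × 26.9 × (670 − 385) × 125 = 814566 N.
Remaining web compression depth: a_w = (T − C_f)/(0.85 f'_c b_w) = (2209200 − 814566)/(0.85 × 26.9 × 385) = 158.43 mm.
M_n = C_f(d − h_f/2) + (T − C_f)(d − a_w/2) = 814566 × (670 − 62.5) + 1394634 × (670 − 79.215) = 494.85 + 823.93 = 1318.78 × 10⁶ N·mm.
M_n = 1318.78 kN·m.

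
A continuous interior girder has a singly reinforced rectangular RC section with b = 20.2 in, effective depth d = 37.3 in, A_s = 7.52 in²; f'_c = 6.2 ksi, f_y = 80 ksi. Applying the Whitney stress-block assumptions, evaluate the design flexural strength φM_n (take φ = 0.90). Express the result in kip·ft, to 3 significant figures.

T = A_s f_y = 7.52 × 80 = 601.6 kips.
a = T/(0.85 f'_c b) = 601.6/(0.85 × 6.2 × 20.2) = 5.651 in.
M_n = T(d − a/2) = 601.6 × (37.3 − 2.8255) = 20739.9 kip·in = 20739.9/12 = 1728.33 kip·ft.
φM_n = 0.90 × 1728.33 = 1555.50 kip·ft.

φM_n ≈ 1560 kip·ft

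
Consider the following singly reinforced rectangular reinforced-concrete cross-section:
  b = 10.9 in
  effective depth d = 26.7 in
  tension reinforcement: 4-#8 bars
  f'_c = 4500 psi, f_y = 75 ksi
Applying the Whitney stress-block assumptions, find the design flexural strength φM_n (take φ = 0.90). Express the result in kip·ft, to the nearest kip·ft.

A_s = 4 × 0.79 = 3.16 in².
T = A_s f_y = 3.16 × 75 = 237 kips.
a = T/(0.85 f'_c b) = 237/(0.85 × 4.5 × 10.9) = 5.684 in.
M_n = T(d − a/2) = 237 × (26.7 − 2.842) = 5654.3 kip·in = 5654.3/12 = 471.19 kip·ft.
φM_n = 0.90 × 471.19 = 424.07 kip·ft.

φM_n ≈ 424 kip·ft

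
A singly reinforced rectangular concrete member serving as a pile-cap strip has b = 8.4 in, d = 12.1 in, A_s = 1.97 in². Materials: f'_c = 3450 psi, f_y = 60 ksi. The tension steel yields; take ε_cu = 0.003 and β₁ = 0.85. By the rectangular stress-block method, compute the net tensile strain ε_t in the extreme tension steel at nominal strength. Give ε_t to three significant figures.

a = A_s f_y/(0.85 f'_c b) = 4.798 in.
β₁ = 0.85, so c = a/β₁ = 4.798/0.85 = 5.645 in.
From the linear strain diagram with ε_cu = 0.003: ε_t = 0.003 (d − c)/c = 0.003 × (12.1 − 5.645)/5.645 = 0.00343.
ε_t < 0.004 — the section is over-reinforced for flexure under ACI limits.

ε_t ≈ 0.00343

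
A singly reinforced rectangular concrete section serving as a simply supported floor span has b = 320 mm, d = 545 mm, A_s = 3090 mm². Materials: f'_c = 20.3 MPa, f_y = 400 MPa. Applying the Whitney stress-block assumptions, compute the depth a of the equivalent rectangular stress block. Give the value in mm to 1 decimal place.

a ≈ 223.8 mm

T = A_s f_y = 3090 × 400 = 1236000 N = 1236 kN.
Setting C = 0.85 f'_c a b equal to T: a = 1236000/(0.85 × 20.3 × 320) = 223.8 mm.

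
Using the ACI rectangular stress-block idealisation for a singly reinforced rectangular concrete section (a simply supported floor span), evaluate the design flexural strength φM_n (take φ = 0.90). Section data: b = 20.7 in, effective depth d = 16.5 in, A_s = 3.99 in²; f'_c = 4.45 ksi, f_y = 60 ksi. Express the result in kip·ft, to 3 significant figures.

T = A_s f_y = 3.99 × 60 = 239.4 kips.
a = T/(0.85 f'_c b) = 239.4/(0.85 × 4.45 × 20.7) = 3.058 in.
M_n = T(d − a/2) = 239.4 × (16.5 − 1.529) = 3584.1 kip·in = 3584.1/12 = 298.68 kip·ft.
φM_n = 0.90 × 298.68 = 268.81 kip·ft.

φM_n ≈ 269 kip·ft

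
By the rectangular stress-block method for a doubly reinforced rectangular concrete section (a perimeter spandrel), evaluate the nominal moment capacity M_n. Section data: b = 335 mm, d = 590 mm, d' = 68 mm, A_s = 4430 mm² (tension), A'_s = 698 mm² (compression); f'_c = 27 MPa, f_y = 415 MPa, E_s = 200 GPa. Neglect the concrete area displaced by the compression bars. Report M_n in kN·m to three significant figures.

Assume both tension and compression steel yield.
Net tension couple steel: A_s − A'_s = 3732 mm².
a = (A_s − A'_s) f_y / (0.85 f'_c b) = 1548780/(0.85 × 27 × 335) = 201.45 mm.
c = a/β₁ = 201.45/0.85 = 237.00 mm; ε'_s = 0.003(c − d')/c = 0.0021 ≥ f_y/E_s = 0.0021, so compression steel does yield.
M_n = (A_s − A'_s) f_y (d − a/2) + A'_s f_y (d − d') = [1548780 × (590 − 100.725) + 289670 × (590 − 68)] × 10⁻⁶ = 757.78 + 151.21 = 908.99 kN·m.

M_n ≈ 909 kN·m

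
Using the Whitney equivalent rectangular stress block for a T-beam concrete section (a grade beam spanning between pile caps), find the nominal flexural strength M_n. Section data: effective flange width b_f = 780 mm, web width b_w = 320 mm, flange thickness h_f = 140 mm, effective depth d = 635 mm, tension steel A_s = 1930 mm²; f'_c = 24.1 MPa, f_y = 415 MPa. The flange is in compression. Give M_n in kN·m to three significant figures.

M_n ≈ 489 kN·m

Tension: T = A_s f_y = 1930 × 415 = 800950 N.
Try a within the flange: a = T/(0.85 f'_c b_f) = 800950/(0.85 × 24.1 × 780) = 50.13 mm.
Since a = 50.13 ≤ h_f = 140 mm, the stress block lies entirely in the flange; analyse as a rectangular beam of width b_f.
M_n = T(d − a/2) = 800950 × (635 − 25.065) = 488.53 × 10⁶ N·mm.
M_n = 488.53 kN·m.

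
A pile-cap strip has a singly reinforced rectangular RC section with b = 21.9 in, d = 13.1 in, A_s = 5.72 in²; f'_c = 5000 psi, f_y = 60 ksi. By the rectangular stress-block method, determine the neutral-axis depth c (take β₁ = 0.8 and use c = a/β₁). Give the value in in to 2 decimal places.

T = A_s f_y = 5.72 × 60 = 343.2 kips.
a = T/(0.85 f'_c b) = 343.2/(0.85 × 5 × 21.9) = 3.6873 in.
With β₁ = 0.8, c = a/β₁ = 3.6873/0.8 = 4.61 in.

c ≈ 4.61 in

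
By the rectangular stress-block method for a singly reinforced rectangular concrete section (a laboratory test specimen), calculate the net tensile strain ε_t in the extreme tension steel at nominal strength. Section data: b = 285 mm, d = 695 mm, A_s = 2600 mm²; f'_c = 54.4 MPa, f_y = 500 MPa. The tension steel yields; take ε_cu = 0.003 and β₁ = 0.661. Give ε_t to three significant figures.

a = A_s f_y/(0.85 f'_c b) = 98.65 mm.
β₁ = 0.661, so c = a/β₁ = 98.65/0.661 = 149.24 mm.
From the linear strain diagram with ε_cu = 0.003: ε_t = 0.003 (d − c)/c = 0.003 × (695 − 149.24)/149.24 = 0.0110.
Since ε_t ≥ 0.005, the section is tension-controlled.

ε_t ≈ 0.0110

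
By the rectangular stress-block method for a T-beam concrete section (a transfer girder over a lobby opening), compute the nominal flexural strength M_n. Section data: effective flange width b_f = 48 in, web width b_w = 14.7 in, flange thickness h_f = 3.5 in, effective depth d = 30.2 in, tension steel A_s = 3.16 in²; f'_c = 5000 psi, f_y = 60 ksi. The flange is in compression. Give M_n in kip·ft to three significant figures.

Tension: T = A_s f_y = 3.16 × 60 = 189.6 kips.
Try a within the flange: a = T/(0.85 f'_c b_f) = 189.6/(0.85 × 5 × 48) = 0.929 in.
Since a = 0.929 ≤ h_f = 3.5 in, the stress block lies entirely in the flange; analyse as a rectangular beam of width b_f.
M_n = T(d − a/2) = 189.6 × (30.2 − 0.4645) = 5637.9 kip·in.
M_n = 5637.9/12 = 469.83 kip·ft.

M_n ≈ 470 kip·ft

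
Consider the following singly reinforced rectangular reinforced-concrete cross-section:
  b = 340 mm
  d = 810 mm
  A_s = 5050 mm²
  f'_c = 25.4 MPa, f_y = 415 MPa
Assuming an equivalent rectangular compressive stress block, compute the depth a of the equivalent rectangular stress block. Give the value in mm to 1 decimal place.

T = A_s f_y = 5050 × 415 = 2095750 N = 2095.75 kN.
Setting C = 0.85 f'_c a b equal to T: a = 2095750/(0.85 × 25.4 × 340) = 285.5 mm.

a ≈ 285.5 mm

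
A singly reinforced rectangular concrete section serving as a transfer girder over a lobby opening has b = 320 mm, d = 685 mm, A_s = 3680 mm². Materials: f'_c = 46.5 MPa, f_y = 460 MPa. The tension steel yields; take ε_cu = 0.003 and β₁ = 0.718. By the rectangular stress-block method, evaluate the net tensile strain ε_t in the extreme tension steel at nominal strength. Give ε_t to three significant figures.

a = A_s f_y/(0.85 f'_c b) = 133.84 mm.
β₁ = 0.718, so c = a/β₁ = 133.84/0.718 = 186.41 mm.
From the linear strain diagram with ε_cu = 0.003: ε_t = 0.003 (d − c)/c = 0.003 × (685 − 186.41)/186.41 = 0.00802.
Since ε_t ≥ 0.005, the section is tension-controlled.

ε_t ≈ 0.00802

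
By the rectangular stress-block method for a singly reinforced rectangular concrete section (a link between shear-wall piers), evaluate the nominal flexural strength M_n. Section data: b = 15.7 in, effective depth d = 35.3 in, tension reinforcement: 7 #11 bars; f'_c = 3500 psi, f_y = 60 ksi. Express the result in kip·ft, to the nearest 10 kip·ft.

M_n ≈ 1540 kip·ft

A_s = 7 × 1.56 = 10.92 in².
T = A_s f_y = 10.92 × 60 = 655.2 kips.
a = T/(0.85 f'_c b) = 655.2/(0.85 × 3.5 × 15.7) = 14.028 in.
M_n = T(d − a/2) = 655.2 × (35.3 − 7.014) = 18533.0 kip·in = 18533.0/12 = 1544.42 kip·ft.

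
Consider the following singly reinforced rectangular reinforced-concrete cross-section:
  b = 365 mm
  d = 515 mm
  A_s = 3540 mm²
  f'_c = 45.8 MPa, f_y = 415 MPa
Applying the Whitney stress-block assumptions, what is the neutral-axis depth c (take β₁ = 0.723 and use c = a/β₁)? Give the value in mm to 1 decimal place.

T = A_s f_y = 3540 × 415 = 1469100 N = 1469.1 kN.
Setting C = 0.85 f'_c a b equal to T: a = 1469100/(0.85 × 45.8 × 365) = 103.389 mm.
With β₁ = 0.723, c = a/β₁ = 103.389/0.723 = 143.0 mm.

c ≈ 143.0 mm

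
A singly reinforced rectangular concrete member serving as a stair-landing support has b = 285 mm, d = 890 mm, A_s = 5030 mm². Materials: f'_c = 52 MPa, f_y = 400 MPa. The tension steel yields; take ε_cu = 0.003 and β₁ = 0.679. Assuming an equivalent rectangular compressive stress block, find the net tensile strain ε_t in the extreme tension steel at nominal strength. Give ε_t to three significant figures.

ε_t ≈ 0.00835

a = A_s f_y/(0.85 f'_c b) = 159.72 mm.
β₁ = 0.679, so c = a/β₁ = 159.72/0.679 = 235.23 mm.
From the linear strain diagram with ε_cu = 0.003: ε_t = 0.003 (d − c)/c = 0.003 × (890 − 235.23)/235.23 = 0.00835.
Since ε_t ≥ 0.005, the section is tension-controlled.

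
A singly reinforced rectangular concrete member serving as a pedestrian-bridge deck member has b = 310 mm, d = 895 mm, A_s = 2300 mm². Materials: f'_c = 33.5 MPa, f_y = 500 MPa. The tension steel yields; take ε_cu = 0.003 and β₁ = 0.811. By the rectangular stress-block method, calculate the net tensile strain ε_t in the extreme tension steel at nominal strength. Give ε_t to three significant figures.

ε_t ≈ 0.0137

a = A_s f_y/(0.85 f'_c b) = 130.28 mm.
β₁ = 0.811, so c = a/β₁ = 130.28/0.811 = 160.64 mm.
From the linear strain diagram with ε_cu = 0.003: ε_t = 0.003 (d − c)/c = 0.003 × (895 − 160.64)/160.64 = 0.0137.
Since ε_t ≥ 0.005, the section is tension-controlled.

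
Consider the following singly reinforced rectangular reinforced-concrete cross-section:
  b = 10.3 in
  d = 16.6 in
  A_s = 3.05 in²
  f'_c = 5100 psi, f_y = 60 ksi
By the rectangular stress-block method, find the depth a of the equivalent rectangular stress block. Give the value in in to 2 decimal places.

a ≈ 4.10 in

T = A_s f_y = 3.05 × 60 = 183 kips.
a = T/(0.85 f'_c b) = 183/(0.85 × 5.1 × 10.3) = 4.10 in.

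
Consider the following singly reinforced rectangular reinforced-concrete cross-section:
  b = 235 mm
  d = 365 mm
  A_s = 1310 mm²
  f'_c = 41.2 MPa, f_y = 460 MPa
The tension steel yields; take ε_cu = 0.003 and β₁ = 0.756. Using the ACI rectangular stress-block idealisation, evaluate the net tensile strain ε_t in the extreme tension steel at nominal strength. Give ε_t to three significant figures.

ε_t ≈ 0.00831

a = A_s f_y/(0.85 f'_c b) = 73.22 mm.
β₁ = 0.756, so c = a/β₁ = 73.22/0.756 = 96.85 mm.
From the linear strain diagram with ε_cu = 0.003: ε_t = 0.003 (d − c)/c = 0.003 × (365 − 96.85)/96.85 = 0.00831.
Since ε_t ≥ 0.005, the section is tension-controlled.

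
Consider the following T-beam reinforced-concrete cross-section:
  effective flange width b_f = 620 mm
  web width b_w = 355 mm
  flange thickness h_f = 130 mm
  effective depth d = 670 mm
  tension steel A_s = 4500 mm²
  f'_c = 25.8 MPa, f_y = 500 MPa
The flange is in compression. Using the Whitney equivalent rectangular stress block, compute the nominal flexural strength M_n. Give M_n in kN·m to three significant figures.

M_n ≈ 1310 kN·m

Tension: T = A_s f_y = 4500 × 500 = 2250000 N.
Try a within the flange: a = T/(0.85 f'_c b_f) = 2250000/(0.85 × 25.8 × 620) = 165.48 mm.
a = 165.48 > h_f = 130 mm: the block extends into the web. Split into flange-overhang and web parts.
C_f = 0.85 f'_c (b_f − b_w) h_f = 0.85 × 25.8 × (620 − 355) × 130 = 755489 N.
Remaining web compression depth: a_w = (T − C_f)/(0.85 f'_c b_w) = (2250000 − 755489)/(0.85 × 25.8 × 355) = 191.97 mm.
M_n = C_f(d − h_f/2) + (T − C_f)(d − a_w/2) = 755489 × (670 − 65) + 1494511 × (670 − 95.985) = 457.07 + 857.87 = 1314.94 × 10⁶ N·mm.
M_n = 1314.94 kN·m.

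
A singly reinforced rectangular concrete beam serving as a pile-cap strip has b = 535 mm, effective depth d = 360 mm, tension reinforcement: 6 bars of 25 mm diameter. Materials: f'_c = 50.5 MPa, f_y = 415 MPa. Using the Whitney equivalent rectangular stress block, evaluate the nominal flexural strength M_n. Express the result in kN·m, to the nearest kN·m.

M_n ≈ 408 kN·m

A_s = 6 × 491 = 2946 mm².
T = A_s f_y = 2946 × 415 = 1222590 N = 1222.59 kN.
From C = T: a = T/(0.85 f'_c b) = 1222590/(0.85 × 50.5 × 535) = 53.24 mm.
M_n = T(d − a/2) = 1222.59 kN × (360 − 26.62) mm = 407.59 kN·m.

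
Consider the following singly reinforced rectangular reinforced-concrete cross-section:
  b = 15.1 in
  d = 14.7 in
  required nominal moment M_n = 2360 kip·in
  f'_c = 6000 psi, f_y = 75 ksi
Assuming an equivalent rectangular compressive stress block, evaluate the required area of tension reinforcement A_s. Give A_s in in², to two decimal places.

From M_n = 0.85 f'_c a b (d − a/2):
a = d − √(d² − 2M_n/(0.85 f'_c b)) = 14.7 − √(14.7² − 2 × 2360/(0.85 × 6 × 15.1)) = 2.258 in.
A_s = 0.85 f'_c a b / f_y = 0.85 × 6 × 2.258 × 15.1 / 75 = 2.319 in².

A_s ≈ 2.32 in²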